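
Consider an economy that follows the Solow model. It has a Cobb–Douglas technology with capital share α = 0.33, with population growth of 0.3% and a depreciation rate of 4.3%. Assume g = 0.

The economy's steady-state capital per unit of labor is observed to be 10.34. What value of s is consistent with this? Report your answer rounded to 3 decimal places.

In steady state, investment equals break-even investment: s·k^α = (n + δ)·k.
So s / (n + δ) = (k*)^(1−α) = 10.34^0.67 = 4.7833.
Therefore s = 4.7833 × (n + δ) = 4.7833 × 0.046 = 0.2200.

s ≈ 0.220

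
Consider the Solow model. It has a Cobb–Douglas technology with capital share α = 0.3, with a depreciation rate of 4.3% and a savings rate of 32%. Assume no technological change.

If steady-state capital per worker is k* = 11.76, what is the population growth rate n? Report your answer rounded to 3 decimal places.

n ≈ 0.014

In steady state, investment equals break-even investment: s·k^α = (n + δ)·k.
So s / (n + δ) = (k*)^(1−α) = 11.76^0.7 = 5.6142.
Therefore n + δ = s / 5.6142 = 0.32 / 5.6142 = 0.0570, so n = 0.0570 − 0.043 = 0.0140.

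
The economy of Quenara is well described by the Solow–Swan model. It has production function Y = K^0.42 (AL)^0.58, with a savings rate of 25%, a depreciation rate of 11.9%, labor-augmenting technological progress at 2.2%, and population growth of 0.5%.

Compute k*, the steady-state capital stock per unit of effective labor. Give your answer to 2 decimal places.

In steady state, investment equals break-even investment: s·k^α = (n + g + δ)·k.
Dividing both sides by k: k^(1−α) = s / (n + g + δ).
k^0.58 = 0.25 / (0.005 + 0.022 + 0.119) = 0.25 / 0.146 = 1.7123
k* = 1.7123^(1/0.58) ≈ 2.5277

k* = 2.53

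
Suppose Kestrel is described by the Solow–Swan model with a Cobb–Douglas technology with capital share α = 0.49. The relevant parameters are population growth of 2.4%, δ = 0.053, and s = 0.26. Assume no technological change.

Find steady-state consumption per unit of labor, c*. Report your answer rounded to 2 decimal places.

c* ≈ 2.38

At the steady state, Δk = 0, so s·k^α = (n + δ)·k.
Rearranging, k^(1−α) = s / (n + δ).
k^0.51 = 0.26 / (0.024 + 0.053) = 0.26 / 0.077 = 3.3766
k* = 3.3766^(1/0.51) ≈ 10.8701
y* = (k*)^α = 10.8701^0.49 ≈ 3.2192
c* = (1 − s)·y* = (1 − 0.26) × 3.2192 ≈ 2.3822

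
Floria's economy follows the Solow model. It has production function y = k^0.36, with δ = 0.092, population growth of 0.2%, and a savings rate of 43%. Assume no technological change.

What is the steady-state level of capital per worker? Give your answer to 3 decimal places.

In steady state, investment equals break-even investment: s·k^α = (n + δ)·k.
Rearranging, k^(1−α) = s / (n + δ).
k^0.64 = 0.43 / (0.002 + 0.092) = 0.43 / 0.094 = 4.5745
k* = 4.5745^(1/0.64) ≈ 10.7594

k* = 10.759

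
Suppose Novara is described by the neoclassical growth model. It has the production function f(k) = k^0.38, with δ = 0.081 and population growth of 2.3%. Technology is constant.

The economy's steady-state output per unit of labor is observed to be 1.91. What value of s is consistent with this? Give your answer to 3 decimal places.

At the steady state, Δk = 0, so s·k^α = (n + δ)·k.
Since y* = [s/(n + δ)]^(α/(1−α)), we have s/(n + δ) = (y*)^((1−α)/α) = 1.91^1.6316 = 2.8743.
Therefore s = 2.8743 × (n + δ) = 2.8743 × 0.104 = 0.2989.

s ≈ 0.299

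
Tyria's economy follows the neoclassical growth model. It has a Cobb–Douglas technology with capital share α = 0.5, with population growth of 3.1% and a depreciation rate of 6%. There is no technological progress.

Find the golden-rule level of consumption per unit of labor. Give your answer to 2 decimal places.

At the golden rule, f'(k) = n + δ, so α·k^(α−1) = n + δ and k_gold = (α/(n + δ))^(1/(1−α)).
k_gold = (0.5/0.091)^(1/0.5) = 5.4945^2 ≈ 30.1895
c_gold = f(k_gold) − (n + δ)·k_gold = 5.4945 − 0.091×30.1895 ≈ 2.7473

c_gold ≈ 2.75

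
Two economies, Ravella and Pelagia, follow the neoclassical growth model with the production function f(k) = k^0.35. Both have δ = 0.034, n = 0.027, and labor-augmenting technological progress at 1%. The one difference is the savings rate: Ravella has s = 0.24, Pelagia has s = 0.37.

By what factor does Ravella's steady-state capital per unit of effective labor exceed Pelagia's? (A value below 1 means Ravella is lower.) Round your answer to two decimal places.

Steady-state k* = [s/(n + g + δ)]^(1/(1−α)), so the ratio is [ (s_R/(n + g + δ)_R) / (s_P/(n + g + δ)_P) ]^1.5385.
s_R/(n + g + δ)_R = 0.24/0.071 = 3.3803; s_P/(n + g + δ)_P = 0.37/0.071 = 5.2113.
Ratio = (3.3803/5.2113)^1.5385 = 0.6486^1.5385 ≈ 0.5137

k*_R / k*_P ≈ 0.51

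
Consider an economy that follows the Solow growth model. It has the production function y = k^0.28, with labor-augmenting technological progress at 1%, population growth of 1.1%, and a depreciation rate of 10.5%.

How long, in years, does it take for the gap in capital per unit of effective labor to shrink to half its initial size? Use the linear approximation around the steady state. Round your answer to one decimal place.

t_½ ≈ 7.6 years

Near the steady state the convergence rate is λ = (1 − α)(n + g + δ).
λ = (1 − 0.28) × 0.126 = 0.72 × 0.126 = 0.09072
Half-life = ln 2 / λ = 0.6931 / 0.09072 ≈ 7.64 years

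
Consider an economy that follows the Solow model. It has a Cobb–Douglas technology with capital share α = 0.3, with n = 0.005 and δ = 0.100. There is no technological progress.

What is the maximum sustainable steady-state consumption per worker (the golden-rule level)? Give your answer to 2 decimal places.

At the golden rule, f'(k) = n + δ, so α·k^(α−1) = n + δ and k_gold = (α/(n + δ))^(1/(1−α)).
k_gold = (0.3/0.105)^(1/0.7) = 2.8571^1.4286 ≈ 4.4806
c_gold = f(k_gold) − (n + δ)·k_gold = 1.5682 − 0.105×4.4806 ≈ 1.0977

c_gold ≈ 1.10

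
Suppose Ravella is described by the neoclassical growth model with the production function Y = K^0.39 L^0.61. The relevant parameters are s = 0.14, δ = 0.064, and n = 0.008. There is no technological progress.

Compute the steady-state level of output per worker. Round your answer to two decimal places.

y* = 1.53

In steady state, investment equals break-even investment: s·k^α = (n + δ)·k.
Dividing both sides by k: k^(1−α) = s / (n + δ).
k^0.61 = 0.14 / (0.008 + 0.064) = 0.14 / 0.072 = 1.9444
k* = 1.9444^(1/0.61) ≈ 2.9745
y* = (k*)^α = 2.9745^0.39 ≈ 1.5298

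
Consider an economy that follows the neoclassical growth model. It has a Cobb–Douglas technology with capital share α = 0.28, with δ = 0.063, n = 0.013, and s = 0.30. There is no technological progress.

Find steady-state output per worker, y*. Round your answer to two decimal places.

y* ≈ 1.71

In steady state, investment equals break-even investment: s·k^α = (n + δ)·k.
Rearranging, k^(1−α) = s / (n + δ).
k^0.72 = 0.30 / (0.013 + 0.063) = 0.30 / 0.076 = 3.9474
k* = 3.9474^(1/0.72) ≈ 6.7330
y* = (k*)^α = 6.7330^0.28 ≈ 1.7057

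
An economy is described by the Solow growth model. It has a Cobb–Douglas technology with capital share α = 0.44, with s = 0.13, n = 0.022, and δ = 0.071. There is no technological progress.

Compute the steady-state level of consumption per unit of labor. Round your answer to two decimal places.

c* ≈ 1.13

At the steady state, Δk = 0, so s·k^α = (n + δ)·k.
Rearranging, k^(1−α) = s / (n + δ).
k^0.56 = 0.13 / (0.022 + 0.071) = 0.13 / 0.093 = 1.3978
k* = 1.3978^(1/0.56) ≈ 1.8185
y* = (k*)^α = 1.8185^0.44 ≈ 1.3010
c* = (1 − s)·y* = (1 − 0.13) × 1.3010 ≈ 1.1319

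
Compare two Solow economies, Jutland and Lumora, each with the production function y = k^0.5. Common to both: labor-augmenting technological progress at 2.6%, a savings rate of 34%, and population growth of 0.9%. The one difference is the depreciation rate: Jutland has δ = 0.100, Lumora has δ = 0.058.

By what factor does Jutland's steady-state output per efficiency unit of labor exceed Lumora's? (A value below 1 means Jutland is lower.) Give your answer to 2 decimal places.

y*_J / y*_L ≈ 0.69

Steady-state y* = [s/(n + g + δ)]^(α/(1−α)), so the ratio is [ (s_J/(n + g + δ)_J) / (s_L/(n + g + δ)_L) ]^1.
s_J/(n + g + δ)_J = 0.34/0.135 = 2.5185; s_L/(n + g + δ)_L = 0.34/0.093 = 3.6559.
Ratio = (2.5185/3.6559)^1 = 0.6889^1 ≈ 0.6889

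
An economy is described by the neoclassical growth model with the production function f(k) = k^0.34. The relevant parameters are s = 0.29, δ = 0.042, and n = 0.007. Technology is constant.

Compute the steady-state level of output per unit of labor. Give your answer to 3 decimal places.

In steady state, investment equals break-even investment: s·k^α = (n + δ)·k.
Rearranging, k^(1−α) = s / (n + δ).
k^0.66 = 0.29 / (0.007 + 0.042) = 0.29 / 0.049 = 5.9184
k* = 5.9184^(1/0.66) ≈ 14.7913
y* = (k*)^α = 14.7913^0.34 ≈ 2.4992

y* = 2.499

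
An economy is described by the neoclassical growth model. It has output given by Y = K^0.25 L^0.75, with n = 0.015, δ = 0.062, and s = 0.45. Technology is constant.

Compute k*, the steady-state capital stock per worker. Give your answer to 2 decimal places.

k* ≈ 10.53

Steady state requires s·f(k) = (n + δ)·k, i.e. s·k^α = (n + δ)·k.
Rearranging, k^(1−α) = s / (n + δ).
k^0.75 = 0.45 / (0.015 + 0.062) = 0.45 / 0.077 = 5.8442
k* = 5.8442^(1/0.75) ≈ 10.5269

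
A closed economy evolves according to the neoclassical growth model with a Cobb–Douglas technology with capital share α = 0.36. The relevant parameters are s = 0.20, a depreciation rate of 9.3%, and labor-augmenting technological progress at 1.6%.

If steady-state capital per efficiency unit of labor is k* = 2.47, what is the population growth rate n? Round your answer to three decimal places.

At the steady state, Δk = 0, so s·k^α = (n + g + δ)·k.
So s / (n + g + δ) = (k*)^(1−α) = 2.47^0.64 = 1.7837.
Therefore n + g + δ = s / 1.7837 = 0.20 / 1.7837 = 0.1121, so n = 0.1121 − 0.109 = 0.0031.

n ≈ 0.003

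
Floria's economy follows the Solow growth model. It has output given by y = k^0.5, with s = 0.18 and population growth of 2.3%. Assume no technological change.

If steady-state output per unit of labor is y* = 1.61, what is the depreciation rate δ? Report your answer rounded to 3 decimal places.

At the steady state, Δk = 0, so s·k^α = (n + δ)·k.
Since y* = [s/(n + δ)]^(α/(1−α)), we have s/(n + δ) = (y*)^((1−α)/α) = 1.61^1 = 1.6100.
Therefore n + δ = s / 1.6100 = 0.18 / 1.6100 = 0.1118, so δ = 0.1118 − 0.023 = 0.0888.

δ ≈ 0.089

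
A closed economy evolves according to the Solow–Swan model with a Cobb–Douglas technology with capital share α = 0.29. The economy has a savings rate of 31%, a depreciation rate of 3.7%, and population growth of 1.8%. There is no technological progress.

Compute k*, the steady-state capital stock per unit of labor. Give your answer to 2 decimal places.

At the steady state, Δk = 0, so s·k^α = (n + δ)·k.
Dividing both sides by k: k^(1−α) = s / (n + δ).
k^0.71 = 0.31 / (0.018 + 0.037) = 0.31 / 0.055 = 5.6364
k* = 5.6364^(1/0.71) ≈ 11.4222

k* = 11.42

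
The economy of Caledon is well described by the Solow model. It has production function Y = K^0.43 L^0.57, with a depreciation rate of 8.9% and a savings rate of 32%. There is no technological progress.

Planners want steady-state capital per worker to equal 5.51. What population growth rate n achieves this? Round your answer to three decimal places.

At the steady state, Δk = 0, so s·k^α = (n + δ)·k.
So s / (n + δ) = (k*)^(1−α) = 5.51^0.57 = 2.6452.
Therefore n + δ = s / 2.6452 = 0.32 / 2.6452 = 0.1210, so n = 0.1210 − 0.089 = 0.0320.

n ≈ 0.032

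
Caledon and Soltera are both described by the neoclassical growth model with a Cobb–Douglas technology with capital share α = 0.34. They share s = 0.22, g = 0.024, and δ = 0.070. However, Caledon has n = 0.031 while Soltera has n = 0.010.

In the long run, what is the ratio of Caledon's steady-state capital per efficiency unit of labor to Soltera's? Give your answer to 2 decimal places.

ratio ≈ 0.76

Steady-state k* = [s/(n + g + δ)]^(1/(1−α)), so the ratio is [ (s_C/(n + g + δ)_C) / (s_S/(n + g + δ)_S) ]^1.5152.
s_C/(n + g + δ)_C = 0.22/0.125 = 1.7600; s_S/(n + g + δ)_S = 0.22/0.104 = 2.1154.
Ratio = (1.7600/2.1154)^1.5152 = 0.8320^1.5152 ≈ 0.7568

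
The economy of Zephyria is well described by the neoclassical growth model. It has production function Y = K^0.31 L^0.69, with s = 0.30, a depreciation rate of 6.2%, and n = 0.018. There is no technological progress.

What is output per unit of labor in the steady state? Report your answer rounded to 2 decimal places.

y* = 1.81

At the steady state, Δk = 0, so s·k^α = (n + δ)·k.
Rearranging, k^(1−α) = s / (n + δ).
k^0.69 = 0.30 / (0.018 + 0.062) = 0.30 / 0.080 = 3.7500
k* = 3.7500^(1/0.69) ≈ 6.7909
y* = (k*)^α = 6.7909^0.31 ≈ 1.8109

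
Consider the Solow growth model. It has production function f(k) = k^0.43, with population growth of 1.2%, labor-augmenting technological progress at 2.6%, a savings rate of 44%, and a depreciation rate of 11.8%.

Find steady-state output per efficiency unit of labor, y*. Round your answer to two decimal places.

y* ≈ 2.19

Steady state requires s·f(k) = (n + g + δ)·k, i.e. s·k^α = (n + g + δ)·k.
Dividing both sides by k: k^(1−α) = s / (n + g + δ).
k^0.57 = 0.44 / (0.012 + 0.026 + 0.118) = 0.44 / 0.156 = 2.8205
k* = 2.8205^(1/0.57) ≈ 6.1666
y* = (k*)^α = 6.1666^0.43 ≈ 2.1863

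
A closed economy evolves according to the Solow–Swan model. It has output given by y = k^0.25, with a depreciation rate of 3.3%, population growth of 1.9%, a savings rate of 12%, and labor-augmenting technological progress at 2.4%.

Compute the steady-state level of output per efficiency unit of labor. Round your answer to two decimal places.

y* = 1.16

In steady state, investment equals break-even investment: s·k^α = (n + g + δ)·k.
Rearranging, k^(1−α) = s / (n + g + δ).
k^0.75 = 0.12 / (0.019 + 0.024 + 0.033) = 0.12 / 0.076 = 1.5789
k* = 1.5789^(1/0.75) ≈ 1.8385
y* = (k*)^α = 1.8385^0.25 ≈ 1.1644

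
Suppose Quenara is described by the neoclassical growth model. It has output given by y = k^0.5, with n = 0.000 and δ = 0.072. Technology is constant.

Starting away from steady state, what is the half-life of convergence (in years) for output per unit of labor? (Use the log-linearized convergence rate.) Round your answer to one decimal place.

half-life ≈ 19.3 years

Near the steady state the convergence rate is λ = (1 − α)(n + δ).
λ = (1 − 0.5) × 0.072 = 0.5 × 0.072 = 0.0360
Half-life = ln 2 / λ = 0.6931 / 0.0360 ≈ 19.25 years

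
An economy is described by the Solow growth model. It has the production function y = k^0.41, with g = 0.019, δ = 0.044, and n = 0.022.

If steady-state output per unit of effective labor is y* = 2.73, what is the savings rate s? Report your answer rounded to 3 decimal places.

s ≈ 0.361

In steady state, investment equals break-even investment: s·k^α = (n + g + δ)·k.
Since y* = [s/(n + g + δ)]^(α/(1−α)), we have s/(n + g + δ) = (y*)^((1−α)/α) = 2.73^1.439 = 4.2427.
Therefore s = 4.2427 × (n + g + δ) = 4.2427 × 0.085 = 0.3606.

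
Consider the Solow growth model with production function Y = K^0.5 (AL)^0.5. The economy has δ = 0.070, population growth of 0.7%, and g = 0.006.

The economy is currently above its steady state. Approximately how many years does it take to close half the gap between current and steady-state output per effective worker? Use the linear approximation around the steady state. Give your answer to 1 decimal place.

Near the steady state the convergence rate is λ = (1 − α)(n + g + δ).
λ = (1 − 0.5) × 0.083 = 0.5 × 0.083 = 0.0415
Half-life = ln 2 / λ = 0.6931 / 0.0415 ≈ 16.70 years

half-life ≈ 16.7 years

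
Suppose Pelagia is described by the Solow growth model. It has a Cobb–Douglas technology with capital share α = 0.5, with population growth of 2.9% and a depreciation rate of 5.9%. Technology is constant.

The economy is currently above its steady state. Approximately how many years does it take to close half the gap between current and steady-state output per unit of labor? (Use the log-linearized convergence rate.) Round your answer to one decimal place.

about 15.8 years

Near the steady state the convergence rate is λ = (1 − α)(n + δ).
λ = (1 − 0.5) × 0.088 = 0.5 × 0.088 = 0.0440
Half-life = ln 2 / λ = 0.6931 / 0.0440 ≈ 15.75 years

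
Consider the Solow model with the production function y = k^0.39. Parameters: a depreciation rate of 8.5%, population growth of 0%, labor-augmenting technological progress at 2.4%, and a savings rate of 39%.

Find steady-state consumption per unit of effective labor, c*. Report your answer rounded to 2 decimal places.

In steady state, investment equals break-even investment: s·k^α = (n + g + δ)·k.
Rearranging, k^(1−α) = s / (n + g + δ).
k^0.61 = 0.39 / (0.000 + 0.024 + 0.085) = 0.39 / 0.109 = 3.5780
k* = 3.5780^(1/0.61) ≈ 8.0836
y* = (k*)^α = 8.0836^0.39 ≈ 2.2593
c* = (1 − s)·y* = (1 − 0.39) × 2.2593 ≈ 1.3782

c* = 1.38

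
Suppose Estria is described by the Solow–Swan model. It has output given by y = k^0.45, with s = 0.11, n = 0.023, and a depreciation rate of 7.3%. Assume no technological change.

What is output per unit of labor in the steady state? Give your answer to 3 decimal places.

y* = 1.118

Steady state requires s·f(k) = (n + δ)·k, i.e. s·k^α = (n + δ)·k.
Dividing both sides by k: k^(1−α) = s / (n + δ).
k^0.55 = 0.11 / (0.023 + 0.073) = 0.11 / 0.096 = 1.1458
k* = 1.1458^(1/0.55) ≈ 1.2808
y* = (k*)^α = 1.2808^0.45 ≈ 1.1178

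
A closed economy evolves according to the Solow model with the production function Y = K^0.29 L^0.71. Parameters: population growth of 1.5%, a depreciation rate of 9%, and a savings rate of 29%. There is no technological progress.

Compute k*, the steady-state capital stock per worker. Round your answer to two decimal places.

Steady state requires s·f(k) = (n + δ)·k, i.e. s·k^α = (n + δ)·k.
Dividing both sides by k: k^(1−α) = s / (n + δ).
k^0.71 = 0.29 / (0.015 + 0.090) = 0.29 / 0.105 = 2.7619
k* = 2.7619^(1/0.71) ≈ 4.1823

k* ≈ 4.18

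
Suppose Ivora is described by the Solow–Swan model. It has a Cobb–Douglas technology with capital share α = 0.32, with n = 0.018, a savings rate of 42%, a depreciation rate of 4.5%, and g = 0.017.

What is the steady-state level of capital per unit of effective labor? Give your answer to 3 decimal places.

k* ≈ 11.457

At the steady state, Δk = 0, so s·k^α = (n + g + δ)·k.
Rearranging, k^(1−α) = s / (n + g + δ).
k^0.68 = 0.42 / (0.018 + 0.017 + 0.045) = 0.42 / 0.080 = 5.2500
k* = 5.2500^(1/0.68) ≈ 11.4567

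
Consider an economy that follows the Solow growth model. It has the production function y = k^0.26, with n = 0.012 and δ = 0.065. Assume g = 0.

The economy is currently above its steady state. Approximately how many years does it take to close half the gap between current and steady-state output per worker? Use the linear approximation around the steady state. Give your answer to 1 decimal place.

half-life ≈ 12.2 years

Near the steady state the convergence rate is λ = (1 − α)(n + δ).
λ = (1 − 0.26) × 0.077 = 0.74 × 0.077 = 0.05698
Half-life = ln 2 / λ = 0.6931 / 0.05698 ≈ 12.16 years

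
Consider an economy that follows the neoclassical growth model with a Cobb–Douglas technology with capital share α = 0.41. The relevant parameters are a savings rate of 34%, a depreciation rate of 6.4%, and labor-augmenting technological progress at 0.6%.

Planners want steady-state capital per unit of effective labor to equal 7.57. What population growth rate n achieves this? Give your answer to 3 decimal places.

Steady state requires s·f(k) = (n + g + δ)·k, i.e. s·k^α = (n + g + δ)·k.
So s / (n + g + δ) = (k*)^(1−α) = 7.57^0.59 = 3.3012.
Therefore n + g + δ = s / 3.3012 = 0.34 / 3.3012 = 0.1030, so n = 0.1030 − 0.070 = 0.0330.

n ≈ 0.033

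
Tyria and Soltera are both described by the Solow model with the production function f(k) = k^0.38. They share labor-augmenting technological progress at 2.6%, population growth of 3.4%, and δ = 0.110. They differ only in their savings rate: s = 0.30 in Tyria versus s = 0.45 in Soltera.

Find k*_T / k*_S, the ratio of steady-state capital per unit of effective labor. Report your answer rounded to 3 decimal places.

k*_T / k*_S ≈ 0.520

Steady-state k* = [s/(n + g + δ)]^(1/(1−α)), so the ratio is [ (s_T/(n + g + δ)_T) / (s_S/(n + g + δ)_S) ]^1.6129.
s_T/(n + g + δ)_T = 0.30/0.170 = 1.7647; s_S/(n + g + δ)_S = 0.45/0.170 = 2.6471.
Ratio = (1.7647/2.6471)^1.6129 = 0.6667^1.6129 ≈ 0.5200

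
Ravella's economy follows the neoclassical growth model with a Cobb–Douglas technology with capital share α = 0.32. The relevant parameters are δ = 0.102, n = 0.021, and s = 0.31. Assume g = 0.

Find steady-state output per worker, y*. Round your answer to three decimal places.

Steady state requires s·f(k) = (n + δ)·k, i.e. s·k^α = (n + δ)·k.
Dividing both sides by k: k^(1−α) = s / (n + δ).
k^0.68 = 0.31 / (0.021 + 0.102) = 0.31 / 0.123 = 2.5203
k* = 2.5203^(1/0.68) ≈ 3.8938
y* = (k*)^α = 3.8938^0.32 ≈ 1.5450

y* ≈ 1.545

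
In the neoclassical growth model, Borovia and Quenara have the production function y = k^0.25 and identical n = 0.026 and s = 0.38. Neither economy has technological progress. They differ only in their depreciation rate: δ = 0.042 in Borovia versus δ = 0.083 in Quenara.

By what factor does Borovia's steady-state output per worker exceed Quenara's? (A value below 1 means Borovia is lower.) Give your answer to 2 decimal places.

y*_B / y*_Q ≈ 1.17

Steady-state y* = [s/(n + δ)]^(α/(1−α)), so the ratio is [ (s_B/(n + δ)_B) / (s_Q/(n + δ)_Q) ]^0.3333.
s_B/(n + δ)_B = 0.38/0.068 = 5.5882; s_Q/(n + δ)_Q = 0.38/0.109 = 3.4862.
Ratio = (5.5882/3.4862)^0.3333 = 1.6029^0.3333 ≈ 1.1703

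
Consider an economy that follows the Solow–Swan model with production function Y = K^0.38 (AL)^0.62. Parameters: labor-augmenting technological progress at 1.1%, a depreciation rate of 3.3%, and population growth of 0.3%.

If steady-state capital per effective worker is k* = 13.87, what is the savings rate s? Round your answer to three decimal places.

Steady state requires s·f(k) = (n + g + δ)·k, i.e. s·k^α = (n + g + δ)·k.
So s / (n + g + δ) = (k*)^(1−α) = 13.87^0.62 = 5.1061.
Therefore s = 5.1061 × (n + g + δ) = 5.1061 × 0.047 = 0.2400.

s ≈ 0.240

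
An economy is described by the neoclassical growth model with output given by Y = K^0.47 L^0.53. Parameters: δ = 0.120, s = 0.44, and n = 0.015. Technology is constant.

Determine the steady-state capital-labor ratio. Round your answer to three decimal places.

k* = 9.293

In steady state, investment equals break-even investment: s·k^α = (n + δ)·k.
Rearranging, k^(1−α) = s / (n + δ).
k^0.53 = 0.44 / (0.015 + 0.120) = 0.44 / 0.135 = 3.2593
k* = 3.2593^(1/0.53) ≈ 9.2931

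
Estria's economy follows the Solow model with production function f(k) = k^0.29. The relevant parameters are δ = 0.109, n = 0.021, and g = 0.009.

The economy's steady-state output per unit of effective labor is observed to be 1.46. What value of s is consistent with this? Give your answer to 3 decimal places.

In steady state, investment equals break-even investment: s·k^α = (n + g + δ)·k.
Since y* = [s/(n + g + δ)]^(α/(1−α)), we have s/(n + g + δ) = (y*)^((1−α)/α) = 1.46^2.4483 = 2.5257.
Therefore s = 2.5257 × (n + g + δ) = 2.5257 × 0.139 = 0.3511.

s ≈ 0.351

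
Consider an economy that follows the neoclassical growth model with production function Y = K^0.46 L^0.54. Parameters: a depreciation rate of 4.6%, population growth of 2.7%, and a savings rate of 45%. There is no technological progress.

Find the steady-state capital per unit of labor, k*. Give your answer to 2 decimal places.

At the steady state, Δk = 0, so s·k^α = (n + δ)·k.
Rearranging, k^(1−α) = s / (n + δ).
k^0.54 = 0.45 / (0.027 + 0.046) = 0.45 / 0.073 = 6.1644
k* = 6.1644^(1/0.54) ≈ 29.0242

k* = 29.02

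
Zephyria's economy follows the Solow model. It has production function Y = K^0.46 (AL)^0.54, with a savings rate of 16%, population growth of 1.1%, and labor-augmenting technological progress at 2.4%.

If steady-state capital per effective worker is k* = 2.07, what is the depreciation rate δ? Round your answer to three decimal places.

Steady state requires s·f(k) = (n + g + δ)·k, i.e. s·k^α = (n + g + δ)·k.
So s / (n + g + δ) = (k*)^(1−α) = 2.07^0.54 = 1.4812.
Therefore n + g + δ = s / 1.4812 = 0.16 / 1.4812 = 0.1080, so δ = 0.1080 − 0.035 = 0.0730.

δ ≈ 0.073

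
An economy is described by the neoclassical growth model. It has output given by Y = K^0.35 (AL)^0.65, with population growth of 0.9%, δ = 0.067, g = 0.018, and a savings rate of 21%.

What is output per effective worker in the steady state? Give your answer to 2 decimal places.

Steady state requires s·f(k) = (n + g + δ)·k, i.e. s·k^α = (n + g + δ)·k.
Dividing both sides by k: k^(1−α) = s / (n + g + δ).
k^0.65 = 0.21 / (0.009 + 0.018 + 0.067) = 0.21 / 0.094 = 2.2340
k* = 2.2340^(1/0.65) ≈ 3.4439
y* = (k*)^α = 3.4439^0.35 ≈ 1.5416

y* = 1.54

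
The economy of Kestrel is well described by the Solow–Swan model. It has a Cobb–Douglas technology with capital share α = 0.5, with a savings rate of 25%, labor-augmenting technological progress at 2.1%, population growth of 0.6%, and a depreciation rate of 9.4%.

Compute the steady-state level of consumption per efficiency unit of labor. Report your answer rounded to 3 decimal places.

Steady state requires s·f(k) = (n + g + δ)·k, i.e. s·k^α = (n + g + δ)·k.
Rearranging, k^(1−α) = s / (n + g + δ).
k^0.5 = 0.25 / (0.006 + 0.021 + 0.094) = 0.25 / 0.121 = 2.0661
k* = 2.0661^(1/0.5) ≈ 4.2688
y* = (k*)^α = 4.2688^0.5 ≈ 2.0661
c* = (1 − s)·y* = (1 − 0.25) × 2.0661 ≈ 1.5496

c* = 1.550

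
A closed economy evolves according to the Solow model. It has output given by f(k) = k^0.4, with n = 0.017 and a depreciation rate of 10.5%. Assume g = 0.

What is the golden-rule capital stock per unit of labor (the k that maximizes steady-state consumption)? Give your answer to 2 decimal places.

k_gold ≈ 7.24

The golden rule sets f'(k) = n + δ, i.e. α·k^(α−1) = n + δ.
So k^(1−α) = α / (n + δ) = 0.4 / 0.122 = 3.2787.
k_gold = 3.2787^(1/0.6) ≈ 7.2361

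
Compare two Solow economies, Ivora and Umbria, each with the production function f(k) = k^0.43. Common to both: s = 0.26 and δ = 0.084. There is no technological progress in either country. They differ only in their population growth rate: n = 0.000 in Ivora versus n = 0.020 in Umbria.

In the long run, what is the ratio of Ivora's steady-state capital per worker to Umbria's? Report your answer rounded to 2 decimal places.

Steady-state k* = [s/(n + δ)]^(1/(1−α)), so the ratio is [ (s_I/(n + δ)_I) / (s_U/(n + δ)_U) ]^1.7544.
s_I/(n + δ)_I = 0.26/0.084 = 3.0952; s_U/(n + δ)_U = 0.26/0.104 = 2.5000.
Ratio = (3.0952/2.5000)^1.7544 = 1.2381^1.7544 ≈ 1.4546

k*_I / k*_U ≈ 1.45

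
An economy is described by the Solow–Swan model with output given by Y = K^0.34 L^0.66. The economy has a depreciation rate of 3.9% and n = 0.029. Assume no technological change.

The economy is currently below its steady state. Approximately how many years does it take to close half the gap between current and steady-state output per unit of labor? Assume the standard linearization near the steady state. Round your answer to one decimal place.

Near the steady state the convergence rate is λ = (1 − α)(n + δ).
λ = (1 − 0.34) × 0.068 = 0.66 × 0.068 = 0.04488
Half-life = ln 2 / λ = 0.6931 / 0.04488 ≈ 15.44 years

half-life ≈ 15.4 years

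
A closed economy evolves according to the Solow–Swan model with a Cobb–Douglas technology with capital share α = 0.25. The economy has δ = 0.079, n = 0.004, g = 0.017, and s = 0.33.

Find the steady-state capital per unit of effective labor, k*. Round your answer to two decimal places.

In steady state, investment equals break-even investment: s·k^α = (n + g + δ)·k.
Dividing both sides by k: k^(1−α) = s / (n + g + δ).
k^0.75 = 0.33 / (0.004 + 0.017 + 0.079) = 0.33 / 0.100 = 3.3000
k* = 3.3000^(1/0.75) ≈ 4.9131

k* = 4.91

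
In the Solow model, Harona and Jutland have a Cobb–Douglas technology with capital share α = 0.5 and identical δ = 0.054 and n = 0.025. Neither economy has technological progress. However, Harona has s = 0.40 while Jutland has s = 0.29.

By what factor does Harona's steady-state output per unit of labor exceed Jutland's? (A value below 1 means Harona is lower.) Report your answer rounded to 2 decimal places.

ratio ≈ 1.38

Steady-state y* = [s/(n + δ)]^(α/(1−α)), so the ratio is [ (s_H/(n + δ)_H) / (s_J/(n + δ)_J) ]^1.
s_H/(n + δ)_H = 0.40/0.079 = 5.0633; s_J/(n + δ)_J = 0.29/0.079 = 3.6709.
Ratio = (5.0633/3.6709)^1 = 1.3793^1 ≈ 1.3793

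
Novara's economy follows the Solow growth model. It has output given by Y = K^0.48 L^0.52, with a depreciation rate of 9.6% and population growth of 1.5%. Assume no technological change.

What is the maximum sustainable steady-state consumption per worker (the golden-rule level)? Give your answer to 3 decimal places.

At the golden rule, f'(k) = n + δ, so α·k^(α−1) = n + δ and k_gold = (α/(n + δ))^(1/(1−α)).
k_gold = (0.48/0.111)^(1/0.52) = 4.3243^1.9231 ≈ 16.7082
c_gold = f(k_gold) − (n + δ)·k_gold = 3.8637 − 0.111×16.7082 ≈ 2.0091

c_gold ≈ 2.009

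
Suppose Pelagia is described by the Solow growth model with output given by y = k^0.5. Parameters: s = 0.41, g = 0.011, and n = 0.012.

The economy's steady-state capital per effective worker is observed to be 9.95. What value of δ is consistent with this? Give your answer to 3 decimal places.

δ ≈ 0.107

In steady state, investment equals break-even investment: s·k^α = (n + g + δ)·k.
So s / (n + g + δ) = (k*)^(1−α) = 9.95^0.5 = 3.1544.
Therefore n + g + δ = s / 3.1544 = 0.41 / 3.1544 = 0.1300, so δ = 0.1300 − 0.023 = 0.1070.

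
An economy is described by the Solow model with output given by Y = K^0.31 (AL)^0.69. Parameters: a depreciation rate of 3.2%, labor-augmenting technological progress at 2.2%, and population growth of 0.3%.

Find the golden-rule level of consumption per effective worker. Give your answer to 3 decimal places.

c_gold ≈ 1.477

At the golden rule, f'(k) = n + g + δ, so α·k^(α−1) = n + g + δ and k_gold = (α/(n + g + δ))^(1/(1−α)).
k_gold = (0.31/0.057)^(1/0.69) = 5.4386^1.4493 ≈ 11.6397
c_gold = f(k_gold) − (n + g + δ)·k_gold = 2.1401 − 0.057×11.6397 ≈ 1.4766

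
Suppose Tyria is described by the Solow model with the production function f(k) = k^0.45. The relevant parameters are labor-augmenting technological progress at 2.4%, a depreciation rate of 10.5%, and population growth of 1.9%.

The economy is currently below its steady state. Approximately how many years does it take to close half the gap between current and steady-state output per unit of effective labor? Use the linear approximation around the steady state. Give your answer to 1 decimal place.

Near the steady state the convergence rate is λ = (1 − α)(n + g + δ).
λ = (1 − 0.45) × 0.148 = 0.55 × 0.148 = 0.0814
Half-life = ln 2 / λ = 0.6931 / 0.0814 ≈ 8.51 years

about 8.5 years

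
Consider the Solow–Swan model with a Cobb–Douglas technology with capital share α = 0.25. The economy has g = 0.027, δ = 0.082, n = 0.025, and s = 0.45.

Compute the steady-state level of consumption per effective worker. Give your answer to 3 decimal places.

c* ≈ 0.824

Steady state requires s·f(k) = (n + g + δ)·k, i.e. s·k^α = (n + g + δ)·k.
Rearranging, k^(1−α) = s / (n + g + δ).
k^0.75 = 0.45 / (0.025 + 0.027 + 0.082) = 0.45 / 0.134 = 3.3582
k* = 3.3582^(1/0.75) ≈ 5.0289
y* = (k*)^α = 5.0289^0.25 ≈ 1.4975
c* = (1 − s)·y* = (1 − 0.45) × 1.4975 ≈ 0.8236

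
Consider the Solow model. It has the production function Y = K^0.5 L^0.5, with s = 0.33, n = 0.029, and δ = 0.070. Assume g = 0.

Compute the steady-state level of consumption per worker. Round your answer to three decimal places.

c* ≈ 2.233

In steady state, investment equals break-even investment: s·k^α = (n + δ)·k.
Rearranging, k^(1−α) = s / (n + δ).
k^0.5 = 0.33 / (0.029 + 0.070) = 0.33 / 0.099 = 3.3333
k* = 3.3333^(1/0.5) ≈ 11.1109
y* = (k*)^α = 11.1109^0.5 ≈ 3.3333
c* = (1 − s)·y* = (1 − 0.33) × 3.3333 ≈ 2.2333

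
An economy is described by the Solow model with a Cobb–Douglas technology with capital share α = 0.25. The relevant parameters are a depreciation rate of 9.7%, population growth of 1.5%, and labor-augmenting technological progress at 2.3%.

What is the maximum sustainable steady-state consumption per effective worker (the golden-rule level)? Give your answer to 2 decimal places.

At the golden rule, f'(k) = n + g + δ, so α·k^(α−1) = n + g + δ and k_gold = (α/(n + g + δ))^(1/(1−α)).
k_gold = (0.25/0.135)^(1/0.75) = 1.8519^1.3333 ≈ 2.2741
c_gold = f(k_gold) − (n + g + δ)·k_gold = 1.2280 − 0.135×2.2741 ≈ 0.9210

c_gold ≈ 0.92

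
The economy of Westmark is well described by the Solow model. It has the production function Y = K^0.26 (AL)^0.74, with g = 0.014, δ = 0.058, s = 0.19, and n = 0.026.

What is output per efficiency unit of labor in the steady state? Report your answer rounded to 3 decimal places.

In steady state, investment equals break-even investment: s·k^α = (n + g + δ)·k.
Rearranging, k^(1−α) = s / (n + g + δ).
k^0.74 = 0.19 / (0.026 + 0.014 + 0.058) = 0.19 / 0.098 = 1.9388
k* = 1.9388^(1/0.74) ≈ 2.4466
y* = (k*)^α = 2.4466^0.26 ≈ 1.2619

y* ≈ 1.262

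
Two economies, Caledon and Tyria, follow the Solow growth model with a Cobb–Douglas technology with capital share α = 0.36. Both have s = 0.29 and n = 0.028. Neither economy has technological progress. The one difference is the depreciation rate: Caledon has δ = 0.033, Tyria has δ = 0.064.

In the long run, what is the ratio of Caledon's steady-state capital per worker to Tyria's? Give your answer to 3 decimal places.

Steady-state k* = [s/(n + δ)]^(1/(1−α)), so the ratio is [ (s_C/(n + δ)_C) / (s_T/(n + δ)_T) ]^1.5625.
s_C/(n + δ)_C = 0.29/0.061 = 4.7541; s_T/(n + δ)_T = 0.29/0.092 = 3.1522.
Ratio = (4.7541/3.1522)^1.5625 = 1.5082^1.5625 ≈ 1.9004

ratio ≈ 1.900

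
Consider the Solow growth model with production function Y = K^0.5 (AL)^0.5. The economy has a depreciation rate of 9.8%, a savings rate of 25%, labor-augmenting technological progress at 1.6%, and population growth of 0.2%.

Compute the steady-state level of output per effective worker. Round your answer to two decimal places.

At the steady state, Δk = 0, so s·k^α = (n + g + δ)·k.
Rearranging, k^(1−α) = s / (n + g + δ).
k^0.5 = 0.25 / (0.002 + 0.016 + 0.098) = 0.25 / 0.116 = 2.1552
k* = 2.1552^(1/0.5) ≈ 4.6449
y* = (k*)^α = 4.6449^0.5 ≈ 2.1552

y* = 2.16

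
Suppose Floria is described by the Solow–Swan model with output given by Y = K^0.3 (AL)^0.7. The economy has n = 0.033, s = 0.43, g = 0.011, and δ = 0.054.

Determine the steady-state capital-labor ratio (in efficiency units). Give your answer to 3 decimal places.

In steady state, investment equals break-even investment: s·k^α = (n + g + δ)·k.
Rearranging, k^(1−α) = s / (n + g + δ).
k^0.7 = 0.43 / (0.033 + 0.011 + 0.054) = 0.43 / 0.098 = 4.3878
k* = 4.3878^(1/0.7) ≈ 8.2698

k* ≈ 8.270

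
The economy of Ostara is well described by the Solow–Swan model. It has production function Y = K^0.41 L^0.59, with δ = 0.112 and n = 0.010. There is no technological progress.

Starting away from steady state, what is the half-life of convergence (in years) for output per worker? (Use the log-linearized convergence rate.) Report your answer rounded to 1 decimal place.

Near the steady state the convergence rate is λ = (1 − α)(n + δ).
λ = (1 − 0.41) × 0.122 = 0.59 × 0.122 = 0.07198
Half-life = ln 2 / λ = 0.6931 / 0.07198 ≈ 9.63 years

about 9.6 years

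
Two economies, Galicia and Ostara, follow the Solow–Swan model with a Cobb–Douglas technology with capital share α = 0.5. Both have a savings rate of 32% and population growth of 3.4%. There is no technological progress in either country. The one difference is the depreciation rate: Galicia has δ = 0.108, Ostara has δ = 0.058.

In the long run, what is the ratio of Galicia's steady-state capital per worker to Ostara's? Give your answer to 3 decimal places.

k*_G / k*_O ≈ 0.420

Steady-state k* = [s/(n + δ)]^(1/(1−α)), so the ratio is [ (s_G/(n + δ)_G) / (s_O/(n + δ)_O) ]^2.
s_G/(n + δ)_G = 0.32/0.142 = 2.2535; s_O/(n + δ)_O = 0.32/0.092 = 3.4783.
Ratio = (2.2535/3.4783)^2 = 0.6479^2 ≈ 0.4198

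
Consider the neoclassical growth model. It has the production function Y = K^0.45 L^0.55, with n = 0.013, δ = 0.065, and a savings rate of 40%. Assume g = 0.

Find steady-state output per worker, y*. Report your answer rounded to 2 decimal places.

At the steady state, Δk = 0, so s·k^α = (n + δ)·k.
Rearranging, k^(1−α) = s / (n + δ).
k^0.55 = 0.40 / (0.013 + 0.065) = 0.40 / 0.078 = 5.1282
k* = 5.1282^(1/0.55) ≈ 19.5364
y* = (k*)^α = 19.5364^0.45 ≈ 3.8096

y* = 3.81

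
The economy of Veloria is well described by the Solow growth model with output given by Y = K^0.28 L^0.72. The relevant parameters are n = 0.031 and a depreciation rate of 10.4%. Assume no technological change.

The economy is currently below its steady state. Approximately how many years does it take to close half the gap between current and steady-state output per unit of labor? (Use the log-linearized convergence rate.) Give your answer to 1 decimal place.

Near the steady state the convergence rate is λ = (1 − α)(n + δ).
λ = (1 − 0.28) × 0.135 = 0.72 × 0.135 = 0.0972
Half-life = ln 2 / λ = 0.6931 / 0.0972 ≈ 7.13 years

half-life ≈ 7.1 years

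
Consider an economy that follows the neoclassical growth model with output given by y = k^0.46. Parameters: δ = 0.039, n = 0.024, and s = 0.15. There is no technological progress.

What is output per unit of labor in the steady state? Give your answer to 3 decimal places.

Steady state requires s·f(k) = (n + δ)·k, i.e. s·k^α = (n + δ)·k.
Rearranging, k^(1−α) = s / (n + δ).
k^0.54 = 0.15 / (0.024 + 0.039) = 0.15 / 0.063 = 2.3810
k* = 2.3810^(1/0.54) ≈ 4.9854
y* = (k*)^α = 4.9854^0.46 ≈ 2.0938

y* = 2.094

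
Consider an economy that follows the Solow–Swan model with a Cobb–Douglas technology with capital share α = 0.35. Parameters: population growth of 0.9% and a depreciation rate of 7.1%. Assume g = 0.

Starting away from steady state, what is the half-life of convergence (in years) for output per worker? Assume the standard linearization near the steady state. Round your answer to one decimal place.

t_½ ≈ 13.3 years

Near the steady state the convergence rate is λ = (1 − α)(n + δ).
λ = (1 − 0.35) × 0.080 = 0.65 × 0.080 = 0.0520
Half-life = ln 2 / λ = 0.6931 / 0.0520 ≈ 13.33 years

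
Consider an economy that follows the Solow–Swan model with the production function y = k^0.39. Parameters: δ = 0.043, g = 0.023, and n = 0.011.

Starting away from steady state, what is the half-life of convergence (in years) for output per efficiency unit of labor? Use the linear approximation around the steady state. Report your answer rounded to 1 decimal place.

Near the steady state the convergence rate is λ = (1 − α)(n + g + δ).
λ = (1 − 0.39) × 0.077 = 0.61 × 0.077 = 0.04697
Half-life = ln 2 / λ = 0.6931 / 0.04697 ≈ 14.76 years

about 14.8 years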